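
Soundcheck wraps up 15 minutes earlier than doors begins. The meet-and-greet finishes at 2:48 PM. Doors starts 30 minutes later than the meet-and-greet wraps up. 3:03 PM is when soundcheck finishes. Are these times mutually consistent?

Doors starts at 2:48 PM + 30 min = 3:18 PM.
Soundcheck ends at 3:18 PM − 15 min = 3:03 PM.
That matches the stated 3:03 PM, so the schedule is consistent.

Yes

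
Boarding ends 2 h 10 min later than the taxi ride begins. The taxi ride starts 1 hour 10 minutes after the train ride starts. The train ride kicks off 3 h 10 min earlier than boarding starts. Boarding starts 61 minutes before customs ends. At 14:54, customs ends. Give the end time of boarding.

14:03

Boarding starts at 14:54 − 61 min = 13:53.
The train ride starts at 13:53 − 190 min = 10:43.
The taxi ride starts at 10:43 + 70 min = 11:53.
Boarding ends at 11:53 + 130 min = 14:03.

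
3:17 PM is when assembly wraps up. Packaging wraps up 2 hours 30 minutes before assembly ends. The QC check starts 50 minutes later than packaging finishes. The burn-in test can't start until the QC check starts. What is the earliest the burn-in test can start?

Packaging ends at 3:17 PM − 150 min = 12:47 PM.
The QC check starts at 12:47 PM + 50 min = 1:37 PM.
The burn-in test is bounded by the QC check, so the earliest it can start is 1:37 PM.

1:37 PM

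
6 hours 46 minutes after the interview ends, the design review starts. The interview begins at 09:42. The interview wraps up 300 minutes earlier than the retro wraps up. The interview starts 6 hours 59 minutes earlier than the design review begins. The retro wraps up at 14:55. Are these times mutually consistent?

The interview ends at 14:55 − 300 min = 09:55.
The design review starts at 09:55 + 406 min = 16:41.
The interview starts at 16:41 − 419 min = 09:42.
That matches the stated 09:42, so the schedule is consistent.

Yes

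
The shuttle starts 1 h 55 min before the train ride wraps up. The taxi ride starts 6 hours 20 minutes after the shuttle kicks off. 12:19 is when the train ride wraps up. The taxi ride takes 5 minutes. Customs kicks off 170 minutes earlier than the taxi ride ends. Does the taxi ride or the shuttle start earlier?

The shuttle starts at 12:19 − 115 min = 10:24.
The taxi ride starts at 10:24 + 380 min = 16:44.
The taxi ride starts at 16:44 and the shuttle starts at 10:24, so the shuttle is first.

the shuttle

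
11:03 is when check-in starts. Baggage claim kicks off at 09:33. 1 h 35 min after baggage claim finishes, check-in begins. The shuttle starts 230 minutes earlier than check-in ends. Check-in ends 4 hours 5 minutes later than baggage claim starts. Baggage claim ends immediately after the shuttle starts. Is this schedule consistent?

No

Check-in ends at 09:33 + 245 min = 13:38.
The shuttle starts at 13:38 − 230 min = 09:48.
So baggage claim ends at 09:48.
Check-in starts at 09:48 + 95 min = 11:23.
But check-in is also said to start at 11:03 — a 20-minute conflict.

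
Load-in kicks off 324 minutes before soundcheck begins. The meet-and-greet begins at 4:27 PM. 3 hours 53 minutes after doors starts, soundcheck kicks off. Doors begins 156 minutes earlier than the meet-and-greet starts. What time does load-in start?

12:20 PM

Doors starts at 4:27 PM − 156 min = 1:51 PM.
Soundcheck starts at 1:51 PM + 233 min = 5:44 PM.
Load-in starts at 5:44 PM − 324 min = 12:20 PM.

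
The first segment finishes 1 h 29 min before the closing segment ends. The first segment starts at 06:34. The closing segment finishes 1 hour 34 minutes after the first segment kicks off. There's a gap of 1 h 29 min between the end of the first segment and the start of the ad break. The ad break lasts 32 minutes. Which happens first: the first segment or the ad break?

the first segment

The closing segment ends at 06:34 + 94 min = 08:08.
The first segment ends at 08:08 − 89 min = 06:39.
The ad break starts at 06:39 + 89 min = 08:08.
The first segment starts at 06:34 and the ad break starts at 08:08, so the first segment is first.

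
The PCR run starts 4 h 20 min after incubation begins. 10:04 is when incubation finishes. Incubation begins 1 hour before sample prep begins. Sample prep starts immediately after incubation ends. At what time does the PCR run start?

13:24

Sample prep starts at 10:04.
Incubation starts at 10:04 − 60 min = 09:04.
The PCR run starts at 09:04 + 260 min = 13:24.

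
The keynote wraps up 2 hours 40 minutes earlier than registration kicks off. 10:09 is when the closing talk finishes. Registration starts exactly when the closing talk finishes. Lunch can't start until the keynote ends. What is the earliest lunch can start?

Registration starts at 10:09.
The keynote ends at 10:09 − 160 min = 07:29.
Lunch is bounded by the keynote, so the earliest it can start is 07:29.

07:29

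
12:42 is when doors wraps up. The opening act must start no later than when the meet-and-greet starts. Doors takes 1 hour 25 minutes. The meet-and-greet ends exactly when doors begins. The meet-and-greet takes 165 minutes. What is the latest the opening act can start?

Doors starts at 12:42 − 85 min = 11:17.
So the meet-and-greet ends at 11:17.
The meet-and-greet starts at 11:17 − 165 min = 08:32.
The opening act is bounded by the meet-and-greet, so the latest it can start is 08:32.

08:32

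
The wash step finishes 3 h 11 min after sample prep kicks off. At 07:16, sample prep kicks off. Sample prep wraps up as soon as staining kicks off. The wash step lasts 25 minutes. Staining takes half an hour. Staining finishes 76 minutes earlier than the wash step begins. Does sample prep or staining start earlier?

The wash step ends at 07:16 + 191 min = 10:27.
The wash step starts at 10:27 − 25 min = 10:02.
Staining ends at 10:02 − 76 min = 08:46.
Staining starts at 08:46 − 30 min = 08:16.
Sample prep starts at 07:16 and staining starts at 08:16, so sample prep is first.

sample prep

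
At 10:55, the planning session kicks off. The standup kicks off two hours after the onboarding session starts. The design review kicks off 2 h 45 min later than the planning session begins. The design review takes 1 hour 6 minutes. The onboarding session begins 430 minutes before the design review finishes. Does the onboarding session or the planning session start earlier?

the onboarding session

The design review starts at 10:55 + 165 min = 13:40.
The design review ends at 13:40 + 66 min = 14:46.
The onboarding session starts at 14:46 − 430 min = 07:36.
The onboarding session starts at 07:36 and the planning session starts at 10:55, so the onboarding session is first.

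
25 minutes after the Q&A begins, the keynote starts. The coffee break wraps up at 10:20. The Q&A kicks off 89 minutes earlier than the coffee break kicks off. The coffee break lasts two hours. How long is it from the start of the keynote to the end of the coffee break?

The coffee break starts at 10:20 − 120 min = 08:20.
The Q&A starts at 08:20 − 89 min = 06:51.
The keynote starts at 06:51 + 25 min = 07:16.
From 07:16 to 10:20 is 3 h 4 min.

3 h 4 min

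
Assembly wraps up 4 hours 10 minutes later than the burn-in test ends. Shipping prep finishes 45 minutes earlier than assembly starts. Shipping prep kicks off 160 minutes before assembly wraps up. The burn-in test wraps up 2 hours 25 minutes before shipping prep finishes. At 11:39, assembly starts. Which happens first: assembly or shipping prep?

Shipping prep ends at 11:39 − 45 min = 10:54.
The burn-in test ends at 10:54 − 145 min = 08:29.
Assembly ends at 08:29 + 250 min = 12:39.
Shipping prep starts at 12:39 − 160 min = 09:59.
Assembly starts at 11:39 and shipping prep starts at 09:59, so shipping prep is first.

shipping prep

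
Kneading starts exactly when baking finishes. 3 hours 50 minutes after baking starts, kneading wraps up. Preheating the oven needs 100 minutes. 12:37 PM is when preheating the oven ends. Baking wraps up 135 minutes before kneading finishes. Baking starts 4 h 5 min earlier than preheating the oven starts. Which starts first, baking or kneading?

Preheating the oven starts at 12:37 PM − 100 min = 10:57 AM.
Baking starts at 10:57 AM − 245 min = 6:52 AM.
Kneading ends at 6:52 AM + 230 min = 10:42 AM.
Baking ends at 10:42 AM − 135 min = 8:27 AM.
So kneading starts at 8:27 AM.
Baking starts at 6:52 AM and kneading starts at 8:27 AM, so baking is first.

baking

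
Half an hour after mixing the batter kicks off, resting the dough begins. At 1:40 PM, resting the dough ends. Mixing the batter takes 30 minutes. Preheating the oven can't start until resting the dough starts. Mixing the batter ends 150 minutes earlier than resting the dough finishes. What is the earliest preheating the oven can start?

11:10 AM

Mixing the batter ends at 1:40 PM − 150 min = 11:10 AM.
Mixing the batter starts at 11:10 AM − 30 min = 10:40 AM.
Resting the dough starts at 10:40 AM + 30 min = 11:10 AM.
Preheating the oven is bounded by resting the dough, so the earliest it can start is 11:10 AM.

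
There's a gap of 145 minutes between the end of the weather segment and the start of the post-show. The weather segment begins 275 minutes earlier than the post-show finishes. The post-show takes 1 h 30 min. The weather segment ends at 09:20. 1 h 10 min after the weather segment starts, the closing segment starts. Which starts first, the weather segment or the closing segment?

The post-show starts at 09:20 + 145 min = 11:45.
The post-show ends at 11:45 + 90 min = 13:15.
The weather segment starts at 13:15 − 275 min = 08:40.
The closing segment starts at 08:40 + 70 min = 09:50.
The weather segment starts at 08:40 and the closing segment starts at 09:50, so the weather segment is first.

the weather segment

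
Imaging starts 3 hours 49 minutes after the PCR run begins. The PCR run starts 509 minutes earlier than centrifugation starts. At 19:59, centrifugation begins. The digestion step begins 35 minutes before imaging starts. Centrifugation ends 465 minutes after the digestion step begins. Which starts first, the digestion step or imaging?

The PCR run starts at 19:59 − 509 min = 11:30.
Imaging starts at 11:30 + 229 min = 15:19.
The digestion step starts at 15:19 − 35 min = 14:44.
The digestion step starts at 14:44 and imaging starts at 15:19, so the digestion step is first.

the digestion step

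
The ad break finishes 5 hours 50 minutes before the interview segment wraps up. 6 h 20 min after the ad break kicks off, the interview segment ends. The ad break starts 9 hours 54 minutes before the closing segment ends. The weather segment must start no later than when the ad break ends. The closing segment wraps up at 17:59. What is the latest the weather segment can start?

08:35

The ad break starts at 17:59 − 594 min = 08:05.
The interview segment ends at 08:05 + 380 min = 14:25.
The ad break ends at 14:25 − 350 min = 08:35.
The weather segment is bounded by the ad break, so the latest it can start is 08:35.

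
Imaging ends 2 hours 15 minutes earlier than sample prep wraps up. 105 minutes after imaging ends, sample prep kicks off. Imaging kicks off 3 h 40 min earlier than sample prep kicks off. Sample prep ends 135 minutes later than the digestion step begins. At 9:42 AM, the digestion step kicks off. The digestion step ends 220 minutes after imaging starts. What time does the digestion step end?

11:27 AM

Sample prep ends at 9:42 AM + 135 min = 11:57 AM.
Imaging ends at 11:57 AM − 135 min = 9:42 AM.
Sample prep starts at 9:42 AM + 105 min = 11:27 AM.
Imaging starts at 11:27 AM − 220 min = 7:47 AM.
The digestion step ends at 7:47 AM + 220 min = 11:27 AM.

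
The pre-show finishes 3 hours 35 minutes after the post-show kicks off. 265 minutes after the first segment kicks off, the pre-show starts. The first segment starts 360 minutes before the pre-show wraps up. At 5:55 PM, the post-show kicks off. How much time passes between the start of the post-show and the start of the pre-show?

2 hours

The pre-show ends at 5:55 PM + 215 min = 9:30 PM.
The first segment starts at 9:30 PM − 360 min = 3:30 PM.
The pre-show starts at 3:30 PM + 265 min = 7:55 PM.
From 5:55 PM to 7:55 PM is 2 hours.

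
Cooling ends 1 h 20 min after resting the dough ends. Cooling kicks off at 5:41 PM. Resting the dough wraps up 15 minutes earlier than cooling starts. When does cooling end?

Resting the dough ends at 5:41 PM − 15 min = 5:26 PM.
Cooling ends at 5:26 PM + 80 min = 6:46 PM.

6:46 PM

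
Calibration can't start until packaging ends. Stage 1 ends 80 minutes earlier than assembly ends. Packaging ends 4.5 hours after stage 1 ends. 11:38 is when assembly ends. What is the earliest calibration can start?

14:48

Stage 1 ends at 11:38 − 80 min = 10:18.
Packaging ends at 10:18 + 270 min = 14:48.
Calibration is bounded by packaging, so the earliest it can start is 14:48.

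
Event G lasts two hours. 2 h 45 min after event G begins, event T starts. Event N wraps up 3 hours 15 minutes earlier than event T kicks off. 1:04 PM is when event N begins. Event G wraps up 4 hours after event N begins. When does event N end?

Event G ends at 1:04 PM + 240 min = 5:04 PM.
Event G starts at 5:04 PM − 120 min = 3:04 PM.
Event T starts at 3:04 PM + 165 min = 5:49 PM.
Event N ends at 5:49 PM − 195 min = 2:34 PM.

2:34 PM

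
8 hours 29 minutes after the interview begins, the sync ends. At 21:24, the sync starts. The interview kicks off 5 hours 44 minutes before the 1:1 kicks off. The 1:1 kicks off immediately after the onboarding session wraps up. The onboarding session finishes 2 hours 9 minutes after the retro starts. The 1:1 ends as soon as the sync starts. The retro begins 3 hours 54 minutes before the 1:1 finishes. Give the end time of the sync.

22:24

The 1:1 ends at 21:24.
The retro starts at 21:24 − 234 min = 17:30.
The onboarding session ends at 17:30 + 129 min = 19:39.
So the 1:1 starts at 19:39.
The interview starts at 19:39 − 344 min = 13:55.
The sync ends at 13:55 + 509 min = 22:24.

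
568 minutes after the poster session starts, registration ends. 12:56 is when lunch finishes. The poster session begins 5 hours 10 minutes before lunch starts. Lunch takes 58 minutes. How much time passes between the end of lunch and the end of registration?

3 hours 20 minutes

Lunch starts at 12:56 − 58 min = 11:58.
The poster session starts at 11:58 − 310 min = 06:48.
Registration ends at 06:48 + 568 min = 16:16.
From 12:56 to 16:16 is 3 hours 20 minutes.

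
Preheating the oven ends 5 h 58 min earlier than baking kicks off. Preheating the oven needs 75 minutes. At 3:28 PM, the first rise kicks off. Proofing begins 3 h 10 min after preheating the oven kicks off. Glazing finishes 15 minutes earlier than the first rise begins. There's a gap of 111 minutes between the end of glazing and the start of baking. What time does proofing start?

1:01 PM

Glazing ends at 3:28 PM − 15 min = 3:13 PM.
Baking starts at 3:13 PM + 111 min = 5:04 PM.
Preheating the oven ends at 5:04 PM − 358 min = 11:06 AM.
Preheating the oven starts at 11:06 AM − 75 min = 9:51 AM.
Proofing starts at 9:51 AM + 190 min = 1:01 PM.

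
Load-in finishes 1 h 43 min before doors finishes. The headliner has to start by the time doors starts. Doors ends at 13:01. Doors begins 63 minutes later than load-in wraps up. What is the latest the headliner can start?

12:21

Load-in ends at 13:01 − 103 min = 11:18.
Doors starts at 11:18 + 63 min = 12:21.
The headliner is bounded by doors, so the latest it can start is 12:21.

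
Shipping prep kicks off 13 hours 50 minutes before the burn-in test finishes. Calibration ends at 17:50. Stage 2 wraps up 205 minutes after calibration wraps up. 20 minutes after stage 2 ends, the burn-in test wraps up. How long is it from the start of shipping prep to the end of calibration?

Stage 2 ends at 17:50 + 205 min = 21:15.
The burn-in test ends at 21:15 + 20 min = 21:35.
Shipping prep starts at 21:35 − 830 min = 07:45.
From 07:45 to 17:50 is 10 h 5 min.

10 h 5 min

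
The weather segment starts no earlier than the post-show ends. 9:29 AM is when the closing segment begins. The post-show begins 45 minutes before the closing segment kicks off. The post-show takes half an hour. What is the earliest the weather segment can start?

9:14 AM

The post-show starts at 9:29 AM − 45 min = 8:44 AM.
The post-show ends at 8:44 AM + 30 min = 9:14 AM.
The weather segment is bounded by the post-show, so the earliest it can start is 9:14 AM.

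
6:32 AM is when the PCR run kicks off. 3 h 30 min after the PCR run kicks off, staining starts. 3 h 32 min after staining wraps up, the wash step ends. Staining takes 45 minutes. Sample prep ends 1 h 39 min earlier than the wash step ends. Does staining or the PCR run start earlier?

Staining starts at 6:32 AM + 210 min = 10:02 AM.
Staining starts at 10:02 AM and the PCR run starts at 6:32 AM, so the PCR run is first.

the PCR run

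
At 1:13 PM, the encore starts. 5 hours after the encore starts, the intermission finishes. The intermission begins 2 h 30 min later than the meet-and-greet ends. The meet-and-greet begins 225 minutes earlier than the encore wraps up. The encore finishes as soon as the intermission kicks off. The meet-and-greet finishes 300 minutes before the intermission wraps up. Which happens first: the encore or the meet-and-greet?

The intermission ends at 1:13 PM + 300 min = 6:13 PM.
The meet-and-greet ends at 6:13 PM − 300 min = 1:13 PM.
The intermission starts at 1:13 PM + 150 min = 3:43 PM.
So the encore ends at 3:43 PM.
The meet-and-greet starts at 3:43 PM − 225 min = 11:58 AM.
The encore starts at 1:13 PM and the meet-and-greet starts at 11:58 AM, so the meet-and-greet is first.

the meet-and-greet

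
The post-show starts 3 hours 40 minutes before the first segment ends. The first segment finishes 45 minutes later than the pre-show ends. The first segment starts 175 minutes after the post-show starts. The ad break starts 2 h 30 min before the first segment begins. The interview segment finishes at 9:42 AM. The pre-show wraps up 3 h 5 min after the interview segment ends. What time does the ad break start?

10:17 AM

The pre-show ends at 9:42 AM + 185 min = 12:47 PM.
The first segment ends at 12:47 PM + 45 min = 1:32 PM.
The post-show starts at 1:32 PM − 220 min = 9:52 AM.
The first segment starts at 9:52 AM + 175 min = 12:47 PM.
The ad break starts at 12:47 PM − 150 min = 10:17 AM.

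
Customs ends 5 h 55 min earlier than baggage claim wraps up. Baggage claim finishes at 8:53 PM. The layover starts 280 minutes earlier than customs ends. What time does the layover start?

10:18 AM

Customs ends at 8:53 PM − 355 min = 2:58 PM.
The layover starts at 2:58 PM − 280 min = 10:18 AM.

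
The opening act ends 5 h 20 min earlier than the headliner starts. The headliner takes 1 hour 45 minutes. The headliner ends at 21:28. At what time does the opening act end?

The headliner starts at 21:28 − 105 min = 19:43.
The opening act ends at 19:43 − 320 min = 14:23.

14:23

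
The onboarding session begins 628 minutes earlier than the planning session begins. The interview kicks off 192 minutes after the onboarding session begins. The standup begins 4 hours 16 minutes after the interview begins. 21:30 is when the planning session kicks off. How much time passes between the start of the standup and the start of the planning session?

The onboarding session starts at 21:30 − 628 min = 11:02.
The interview starts at 11:02 + 192 min = 14:14.
The standup starts at 14:14 + 256 min = 18:30.
From 18:30 to 21:30 is 3 hours.

3 hours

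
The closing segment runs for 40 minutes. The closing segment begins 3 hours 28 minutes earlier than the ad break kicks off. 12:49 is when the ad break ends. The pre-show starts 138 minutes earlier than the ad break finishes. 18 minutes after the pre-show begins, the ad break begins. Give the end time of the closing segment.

The pre-show starts at 12:49 − 138 min = 10:31.
The ad break starts at 10:31 + 18 min = 10:49.
The closing segment starts at 10:49 − 208 min = 07:21.
The closing segment ends at 07:21 + 40 min = 08:01.

08:01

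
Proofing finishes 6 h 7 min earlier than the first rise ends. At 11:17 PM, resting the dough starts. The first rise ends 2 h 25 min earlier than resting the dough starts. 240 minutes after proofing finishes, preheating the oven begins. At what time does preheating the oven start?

The first rise ends at 11:17 PM − 145 min = 8:52 PM.
Proofing ends at 8:52 PM − 367 min = 2:45 PM.
Preheating the oven starts at 2:45 PM + 240 min = 6:45 PM.

6:45 PM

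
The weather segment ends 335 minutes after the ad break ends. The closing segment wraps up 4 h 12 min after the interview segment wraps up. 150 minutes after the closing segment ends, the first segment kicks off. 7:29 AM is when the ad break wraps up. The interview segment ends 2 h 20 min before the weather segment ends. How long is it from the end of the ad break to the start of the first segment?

The weather segment ends at 7:29 AM + 335 min = 1:04 PM.
The interview segment ends at 1:04 PM − 140 min = 10:44 AM.
The closing segment ends at 10:44 AM + 252 min = 2:56 PM.
The first segment starts at 2:56 PM + 150 min = 5:26 PM.
From 7:29 AM to 5:26 PM is 9 hours 57 minutes.

9 hours 57 minutes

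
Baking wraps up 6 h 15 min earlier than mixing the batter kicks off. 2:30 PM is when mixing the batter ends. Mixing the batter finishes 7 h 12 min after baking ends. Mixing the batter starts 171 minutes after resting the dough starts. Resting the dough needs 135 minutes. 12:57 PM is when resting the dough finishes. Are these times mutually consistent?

Resting the dough starts at 12:57 PM − 135 min = 10:42 AM.
Mixing the batter starts at 10:42 AM + 171 min = 1:33 PM.
Baking ends at 1:33 PM − 375 min = 7:18 AM.
Mixing the batter ends at 7:18 AM + 432 min = 2:30 PM.
That matches the stated 2:30 PM, so the schedule is consistent.

Yes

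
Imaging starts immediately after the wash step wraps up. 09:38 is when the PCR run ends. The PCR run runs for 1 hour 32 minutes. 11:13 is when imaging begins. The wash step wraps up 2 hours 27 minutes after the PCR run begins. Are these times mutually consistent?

No

The PCR run starts at 09:38 − 92 min = 08:06.
The wash step ends at 08:06 + 147 min = 10:33.
So imaging starts at 10:33.
But imaging is also said to start at 11:13 — a 40-minute conflict.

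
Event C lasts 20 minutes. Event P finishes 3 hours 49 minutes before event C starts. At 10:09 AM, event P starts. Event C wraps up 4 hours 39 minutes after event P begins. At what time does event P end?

10:39 AM

Event C ends at 10:09 AM + 279 min = 2:48 PM.
Event C starts at 2:48 PM − 20 min = 2:28 PM.
Event P ends at 2:28 PM − 229 min = 10:39 AM.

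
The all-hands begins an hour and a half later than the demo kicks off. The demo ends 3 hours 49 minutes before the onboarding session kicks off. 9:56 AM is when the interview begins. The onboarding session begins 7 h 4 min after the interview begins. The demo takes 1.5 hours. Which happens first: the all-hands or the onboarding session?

The onboarding session starts at 9:56 AM + 424 min = 5:00 PM.
The demo ends at 5:00 PM − 229 min = 1:11 PM.
The demo starts at 1:11 PM − 90 min = 11:41 AM.
The all-hands starts at 11:41 AM + 90 min = 1:11 PM.
The all-hands starts at 1:11 PM and the onboarding session starts at 5:00 PM, so the all-hands is first.

the all-hands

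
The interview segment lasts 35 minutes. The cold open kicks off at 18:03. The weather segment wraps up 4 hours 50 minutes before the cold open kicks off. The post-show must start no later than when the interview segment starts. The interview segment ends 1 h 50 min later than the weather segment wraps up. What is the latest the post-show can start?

The weather segment ends at 18:03 − 290 min = 13:13.
The interview segment ends at 13:13 + 110 min = 15:03.
The interview segment starts at 15:03 − 35 min = 14:28.
The post-show is bounded by the interview segment, so the latest it can start is 14:28.

14:28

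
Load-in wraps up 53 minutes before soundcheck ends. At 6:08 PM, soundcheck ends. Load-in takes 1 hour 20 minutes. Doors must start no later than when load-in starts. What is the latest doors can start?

3:55 PM

Load-in ends at 6:08 PM − 53 min = 5:15 PM.
Load-in starts at 5:15 PM − 80 min = 3:55 PM.
Doors is bounded by load-in, so the latest it can start is 3:55 PM.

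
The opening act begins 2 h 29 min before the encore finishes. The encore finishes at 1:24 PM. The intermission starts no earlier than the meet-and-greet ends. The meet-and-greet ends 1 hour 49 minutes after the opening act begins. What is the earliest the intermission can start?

The opening act starts at 1:24 PM − 149 min = 10:55 AM.
The meet-and-greet ends at 10:55 AM + 109 min = 12:44 PM.
The intermission is bounded by the meet-and-greet, so the earliest it can start is 12:44 PM.

12:44 PM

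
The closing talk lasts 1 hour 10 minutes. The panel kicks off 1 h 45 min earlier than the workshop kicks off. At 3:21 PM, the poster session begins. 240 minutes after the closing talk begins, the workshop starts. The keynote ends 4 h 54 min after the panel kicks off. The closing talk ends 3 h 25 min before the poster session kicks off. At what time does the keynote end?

The closing talk ends at 3:21 PM − 205 min = 11:56 AM.
The closing talk starts at 11:56 AM − 70 min = 10:46 AM.
The workshop starts at 10:46 AM + 240 min = 2:46 PM.
The panel starts at 2:46 PM − 105 min = 1:01 PM.
The keynote ends at 1:01 PM + 294 min = 5:55 PM.

5:55 PM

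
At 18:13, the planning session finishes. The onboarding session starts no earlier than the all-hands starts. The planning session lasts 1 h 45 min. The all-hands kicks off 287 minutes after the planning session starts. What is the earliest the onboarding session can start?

The planning session starts at 18:13 − 105 min = 16:28.
The all-hands starts at 16:28 + 287 min = 21:15.
The onboarding session is bounded by the all-hands, so the earliest it can start is 21:15.

21:15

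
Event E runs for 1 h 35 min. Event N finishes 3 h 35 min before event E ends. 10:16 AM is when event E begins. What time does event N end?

Event E ends at 10:16 AM + 95 min = 11:51 AM.
Event N ends at 11:51 AM − 215 min = 8:16 AM.

8:16 AM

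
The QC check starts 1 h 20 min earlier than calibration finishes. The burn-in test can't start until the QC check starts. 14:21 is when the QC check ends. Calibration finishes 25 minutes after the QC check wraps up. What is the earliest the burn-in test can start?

13:26

Calibration ends at 14:21 + 25 min = 14:46.
The QC check starts at 14:46 − 80 min = 13:26.
The burn-in test is bounded by the QC check, so the earliest it can start is 13:26.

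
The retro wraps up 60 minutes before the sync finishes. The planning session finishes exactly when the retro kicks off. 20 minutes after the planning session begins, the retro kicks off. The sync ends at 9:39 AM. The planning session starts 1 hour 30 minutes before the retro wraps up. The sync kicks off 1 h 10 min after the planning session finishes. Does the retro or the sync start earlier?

The retro ends at 9:39 AM − 60 min = 8:39 AM.
The planning session starts at 8:39 AM − 90 min = 7:09 AM.
The retro starts at 7:09 AM + 20 min = 7:29 AM.
So the planning session ends at 7:29 AM.
The sync starts at 7:29 AM + 70 min = 8:39 AM.
The retro starts at 7:29 AM and the sync starts at 8:39 AM, so the retro is first.

the retro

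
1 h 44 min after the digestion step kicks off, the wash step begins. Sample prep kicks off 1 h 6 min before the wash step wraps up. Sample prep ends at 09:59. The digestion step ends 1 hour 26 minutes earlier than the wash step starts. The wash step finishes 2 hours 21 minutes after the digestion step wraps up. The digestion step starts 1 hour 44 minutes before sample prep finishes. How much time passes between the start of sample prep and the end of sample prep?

The digestion step starts at 09:59 − 104 min = 08:15.
The wash step starts at 08:15 + 104 min = 09:59.
The digestion step ends at 09:59 − 86 min = 08:33.
The wash step ends at 08:33 + 141 min = 10:54.
Sample prep starts at 10:54 − 66 min = 09:48.
From 09:48 to 09:59 is 11 minutes.

11 minutes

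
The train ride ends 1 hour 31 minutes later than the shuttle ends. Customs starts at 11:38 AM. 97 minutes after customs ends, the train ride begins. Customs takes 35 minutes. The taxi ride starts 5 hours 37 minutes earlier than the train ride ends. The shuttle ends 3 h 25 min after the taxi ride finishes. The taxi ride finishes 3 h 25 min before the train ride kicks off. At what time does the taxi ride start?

9:44 AM

Customs ends at 11:38 AM + 35 min = 12:13 PM.
The train ride starts at 12:13 PM + 97 min = 1:50 PM.
The taxi ride ends at 1:50 PM − 205 min = 10:25 AM.
The shuttle ends at 10:25 AM + 205 min = 1:50 PM.
The train ride ends at 1:50 PM + 91 min = 3:21 PM.
The taxi ride starts at 3:21 PM − 337 min = 9:44 AM.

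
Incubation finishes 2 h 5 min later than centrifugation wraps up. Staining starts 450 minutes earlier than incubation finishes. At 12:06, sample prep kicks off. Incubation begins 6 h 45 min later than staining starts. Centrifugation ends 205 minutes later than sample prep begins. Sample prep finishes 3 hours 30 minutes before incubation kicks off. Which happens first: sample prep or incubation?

sample prep

Centrifugation ends at 12:06 + 205 min = 15:31.
Incubation ends at 15:31 + 125 min = 17:36.
Staining starts at 17:36 − 450 min = 10:06.
Incubation starts at 10:06 + 405 min = 16:51.
Sample prep starts at 12:06 and incubation starts at 16:51, so sample prep is first.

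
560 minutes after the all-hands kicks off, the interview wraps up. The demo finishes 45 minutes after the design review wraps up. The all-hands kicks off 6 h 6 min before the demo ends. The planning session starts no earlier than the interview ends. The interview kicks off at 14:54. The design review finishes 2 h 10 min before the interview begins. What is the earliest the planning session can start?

16:43

The design review ends at 14:54 − 130 min = 12:44.
The demo ends at 12:44 + 45 min = 13:29.
The all-hands starts at 13:29 − 366 min = 07:23.
The interview ends at 07:23 + 560 min = 16:43.
The planning session is bounded by the interview, so the earliest it can start is 16:43.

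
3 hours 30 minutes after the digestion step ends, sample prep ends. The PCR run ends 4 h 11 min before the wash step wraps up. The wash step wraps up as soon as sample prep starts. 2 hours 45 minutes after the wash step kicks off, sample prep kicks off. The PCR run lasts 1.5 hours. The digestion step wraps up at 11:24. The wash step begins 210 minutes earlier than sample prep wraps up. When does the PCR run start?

Sample prep ends at 11:24 + 210 min = 14:54.
The wash step starts at 14:54 − 210 min = 11:24.
Sample prep starts at 11:24 + 165 min = 14:09.
So the wash step ends at 14:09.
The PCR run ends at 14:09 − 251 min = 09:58.
The PCR run starts at 09:58 − 90 min = 08:28.

08:28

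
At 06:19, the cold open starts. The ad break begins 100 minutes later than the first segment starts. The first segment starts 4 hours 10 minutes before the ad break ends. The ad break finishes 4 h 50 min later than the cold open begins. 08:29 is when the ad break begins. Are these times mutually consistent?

The ad break ends at 06:19 + 290 min = 11:09.
The first segment starts at 11:09 − 250 min = 06:59.
The ad break starts at 06:59 + 100 min = 08:39.
But the ad break is also said to start at 08:29 — a 10-minute conflict.

No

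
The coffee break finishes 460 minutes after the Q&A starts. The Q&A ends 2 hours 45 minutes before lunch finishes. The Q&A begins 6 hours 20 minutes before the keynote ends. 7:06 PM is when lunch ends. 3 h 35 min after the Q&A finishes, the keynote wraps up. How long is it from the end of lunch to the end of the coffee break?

The Q&A ends at 7:06 PM − 165 min = 4:21 PM.
The keynote ends at 4:21 PM + 215 min = 7:56 PM.
The Q&A starts at 7:56 PM − 380 min = 1:36 PM.
The coffee break ends at 1:36 PM + 460 min = 9:16 PM.
From 7:06 PM to 9:16 PM is 2 hours 10 minutes.

2 hours 10 minutes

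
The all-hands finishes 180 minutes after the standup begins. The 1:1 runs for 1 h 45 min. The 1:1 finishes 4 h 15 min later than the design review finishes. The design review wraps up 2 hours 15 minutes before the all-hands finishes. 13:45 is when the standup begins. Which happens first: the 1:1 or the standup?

The all-hands ends at 13:45 + 180 min = 16:45.
The design review ends at 16:45 − 135 min = 14:30.
The 1:1 ends at 14:30 + 255 min = 18:45.
The 1:1 starts at 18:45 − 105 min = 17:00.
The 1:1 starts at 17:00 and the standup starts at 13:45, so the standup is first.

the standup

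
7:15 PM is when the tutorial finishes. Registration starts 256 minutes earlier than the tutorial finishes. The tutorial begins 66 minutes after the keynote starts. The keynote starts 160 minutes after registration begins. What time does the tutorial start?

Registration starts at 7:15 PM − 256 min = 2:59 PM.
The keynote starts at 2:59 PM + 160 min = 5:39 PM.
The tutorial starts at 5:39 PM + 66 min = 6:45 PM.

6:45 PM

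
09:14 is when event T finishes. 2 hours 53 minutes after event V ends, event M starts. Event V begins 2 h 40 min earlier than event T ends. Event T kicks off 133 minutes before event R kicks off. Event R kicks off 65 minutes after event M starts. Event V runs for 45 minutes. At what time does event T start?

09:04

Event V starts at 09:14 − 160 min = 06:34.
Event V ends at 06:34 + 45 min = 07:19.
Event M starts at 07:19 + 173 min = 10:12.
Event R starts at 10:12 + 65 min = 11:17.
Event T starts at 11:17 − 133 min = 09:04.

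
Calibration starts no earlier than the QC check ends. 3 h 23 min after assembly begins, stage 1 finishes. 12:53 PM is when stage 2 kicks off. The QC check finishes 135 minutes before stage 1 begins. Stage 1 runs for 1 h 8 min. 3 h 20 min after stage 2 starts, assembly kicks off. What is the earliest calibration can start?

4:13 PM

Assembly starts at 12:53 PM + 200 min = 4:13 PM.
Stage 1 ends at 4:13 PM + 203 min = 7:36 PM.
Stage 1 starts at 7:36 PM − 68 min = 6:28 PM.
The QC check ends at 6:28 PM − 135 min = 4:13 PM.
Calibration is bounded by the QC check, so the earliest it can start is 4:13 PM.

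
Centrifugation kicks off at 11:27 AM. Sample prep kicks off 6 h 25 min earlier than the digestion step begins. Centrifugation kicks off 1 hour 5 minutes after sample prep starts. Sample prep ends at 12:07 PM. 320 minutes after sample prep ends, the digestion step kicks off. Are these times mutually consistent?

The digestion step starts at 12:07 PM + 320 min = 5:27 PM.
Sample prep starts at 5:27 PM − 385 min = 11:02 AM.
Centrifugation starts at 11:02 AM + 65 min = 12:07 PM.
But centrifugation is also said to start at 11:27 AM — a 40-minute conflict.

No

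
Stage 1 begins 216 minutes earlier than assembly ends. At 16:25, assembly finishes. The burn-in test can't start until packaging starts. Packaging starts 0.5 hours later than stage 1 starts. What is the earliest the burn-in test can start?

13:19

Stage 1 starts at 16:25 − 216 min = 12:49.
Packaging starts at 12:49 + 30 min = 13:19.
The burn-in test is bounded by packaging, so the earliest it can start is 13:19.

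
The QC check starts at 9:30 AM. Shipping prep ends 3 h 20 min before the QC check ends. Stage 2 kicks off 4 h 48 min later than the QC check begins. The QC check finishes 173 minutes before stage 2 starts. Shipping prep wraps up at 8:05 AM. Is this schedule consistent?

Stage 2 starts at 9:30 AM + 288 min = 2:18 PM.
The QC check ends at 2:18 PM − 173 min = 11:25 AM.
Shipping prep ends at 11:25 AM − 200 min = 8:05 AM.
That matches the stated 8:05 AM, so the schedule is consistent.

Yes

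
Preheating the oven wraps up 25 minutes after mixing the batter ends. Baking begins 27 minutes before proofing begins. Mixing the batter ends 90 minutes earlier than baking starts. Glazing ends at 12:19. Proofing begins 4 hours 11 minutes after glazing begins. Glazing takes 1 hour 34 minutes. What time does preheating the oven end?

13:24

Glazing starts at 12:19 − 94 min = 10:45.
Proofing starts at 10:45 + 251 min = 14:56.
Baking starts at 14:56 − 27 min = 14:29.
Mixing the batter ends at 14:29 − 90 min = 12:59.
Preheating the oven ends at 12:59 + 25 min = 13:24.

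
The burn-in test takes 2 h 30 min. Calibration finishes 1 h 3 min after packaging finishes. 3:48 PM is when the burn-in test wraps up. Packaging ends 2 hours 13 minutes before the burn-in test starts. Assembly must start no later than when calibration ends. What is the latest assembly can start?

The burn-in test starts at 3:48 PM − 150 min = 1:18 PM.
Packaging ends at 1:18 PM − 133 min = 11:05 AM.
Calibration ends at 11:05 AM + 63 min = 12:08 PM.
Assembly is bounded by calibration, so the latest it can start is 12:08 PM.

12:08 PM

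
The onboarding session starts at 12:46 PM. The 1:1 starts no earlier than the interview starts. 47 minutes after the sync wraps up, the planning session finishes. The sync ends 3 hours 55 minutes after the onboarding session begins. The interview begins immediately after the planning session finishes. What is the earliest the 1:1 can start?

5:28 PM

The sync ends at 12:46 PM + 235 min = 4:41 PM.
The planning session ends at 4:41 PM + 47 min = 5:28 PM.
So the interview starts at 5:28 PM.
The 1:1 is bounded by the interview, so the earliest it can start is 5:28 PM.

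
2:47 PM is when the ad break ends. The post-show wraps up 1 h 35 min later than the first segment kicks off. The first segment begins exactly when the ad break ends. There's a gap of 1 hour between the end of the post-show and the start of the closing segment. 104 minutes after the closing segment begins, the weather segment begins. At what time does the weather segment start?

7:06 PM

The first segment starts at 2:47 PM.
The post-show ends at 2:47 PM + 95 min = 4:22 PM.
The closing segment starts at 4:22 PM + 60 min = 5:22 PM.
The weather segment starts at 5:22 PM + 104 min = 7:06 PM.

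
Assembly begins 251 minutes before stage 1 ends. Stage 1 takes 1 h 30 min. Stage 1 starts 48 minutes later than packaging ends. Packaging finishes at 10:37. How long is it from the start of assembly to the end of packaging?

1 hour 53 minutes

Stage 1 starts at 10:37 + 48 min = 11:25.
Stage 1 ends at 11:25 + 90 min = 12:55.
Assembly starts at 12:55 − 251 min = 08:44.
From 08:44 to 10:37 is 1 hour 53 minutes.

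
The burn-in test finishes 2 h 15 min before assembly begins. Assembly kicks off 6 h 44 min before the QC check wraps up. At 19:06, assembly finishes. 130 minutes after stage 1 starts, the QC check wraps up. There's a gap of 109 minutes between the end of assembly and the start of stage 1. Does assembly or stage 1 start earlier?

assembly

Stage 1 starts at 19:06 + 109 min = 20:55.
The QC check ends at 20:55 + 130 min = 23:05.
Assembly starts at 23:05 − 404 min = 16:21.
Assembly starts at 16:21 and stage 1 starts at 20:55, so assembly is first.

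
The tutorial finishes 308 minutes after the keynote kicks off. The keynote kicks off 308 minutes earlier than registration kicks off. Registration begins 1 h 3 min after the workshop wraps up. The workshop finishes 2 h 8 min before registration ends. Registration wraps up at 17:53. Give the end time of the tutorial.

16:48

The workshop ends at 17:53 − 128 min = 15:45.
Registration starts at 15:45 + 63 min = 16:48.
The keynote starts at 16:48 − 308 min = 11:40.
The tutorial ends at 11:40 + 308 min = 16:48.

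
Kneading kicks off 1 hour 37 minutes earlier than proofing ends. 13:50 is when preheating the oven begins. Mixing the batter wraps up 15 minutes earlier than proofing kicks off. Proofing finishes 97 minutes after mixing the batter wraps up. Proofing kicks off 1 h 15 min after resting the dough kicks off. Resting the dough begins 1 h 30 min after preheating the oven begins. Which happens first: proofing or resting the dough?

Resting the dough starts at 13:50 + 90 min = 15:20.
Proofing starts at 15:20 + 75 min = 16:35.
Proofing starts at 16:35 and resting the dough starts at 15:20, so resting the dough is first.

resting the dough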